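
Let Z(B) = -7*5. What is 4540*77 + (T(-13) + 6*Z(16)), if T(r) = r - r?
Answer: 349370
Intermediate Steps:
T(r) = 0
Z(B) = -35
4540*77 + (T(-13) + 6*Z(16)) = 4540*77 + (0 + 6*(-35)) = 349580 + (0 - 210) = 349580 - 210 = 349370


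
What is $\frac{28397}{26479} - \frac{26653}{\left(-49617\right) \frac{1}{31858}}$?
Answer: $\frac{22485026398195}{1313808543} \approx 17114.0$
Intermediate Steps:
$\frac{28397}{26479} - \frac{26653}{\left(-49617\right) \frac{1}{31858}} = 28397 \cdot \frac{1}{26479} - \frac{26653}{\left(-49617\right) \frac{1}{31858}} = \frac{28397}{26479} - \frac{26653}{- \frac{49617}{31858}} = \frac{28397}{26479} - - \frac{849111274}{49617} = \frac{28397}{26479} + \frac{849111274}{49617} = \frac{22485026398195}{1313808543}$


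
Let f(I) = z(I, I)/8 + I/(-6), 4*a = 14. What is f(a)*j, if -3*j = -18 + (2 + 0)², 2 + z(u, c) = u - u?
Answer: -35/9 ≈ -3.8889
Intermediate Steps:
a = 7/2 (a = (¼)*14 = 7/2 ≈ 3.5000)
z(u, c) = -2 (z(u, c) = -2 + (u - u) = -2 + 0 = -2)
j = 14/3 (j = -(-18 + (2 + 0)²)/3 = -(-18 + 2²)/3 = -(-18 + 4)/3 = -⅓*(-14) = 14/3 ≈ 4.6667)
f(I) = -¼ - I/6 (f(I) = -2/8 + I/(-6) = -2*⅛ + I*(-⅙) = -¼ - I/6)
f(a)*j = (-¼ - ⅙*7/2)*(14/3) = (-¼ - 7/12)*(14/3) = -⅚*14/3 = -35/9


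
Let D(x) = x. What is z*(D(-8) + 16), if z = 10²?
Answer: 800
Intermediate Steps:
z = 100
z*(D(-8) + 16) = 100*(-8 + 16) = 100*8 = 800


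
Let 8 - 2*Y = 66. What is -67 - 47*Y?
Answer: 1296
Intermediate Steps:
Y = -29 (Y = 4 - ½*66 = 4 - 33 = -29)
-67 - 47*Y = -67 - 47*(-29) = -67 + 1363 = 1296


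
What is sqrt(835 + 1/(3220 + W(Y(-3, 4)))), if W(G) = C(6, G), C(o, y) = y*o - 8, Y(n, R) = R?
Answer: 3*sqrt(242885261)/1618 ≈ 28.896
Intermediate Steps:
C(o, y) = -8 + o*y (C(o, y) = o*y - 8 = -8 + o*y)
W(G) = -8 + 6*G
sqrt(835 + 1/(3220 + W(Y(-3, 4)))) = sqrt(835 + 1/(3220 + (-8 + 6*4))) = sqrt(835 + 1/(3220 + (-8 + 24))) = sqrt(835 + 1/(3220 + 16)) = sqrt(835 + 1/3236) = sqrt(2702061/3236) = 3*sqrt(242885261)/1618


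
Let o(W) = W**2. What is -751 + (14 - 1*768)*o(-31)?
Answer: -725345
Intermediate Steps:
-751 + (14 - 1*768)*o(-31) = -751 + (14 - 1*768)*(-31)**2 = -751 + (14 - 768)*961 = -751 - 754*961 = -751 - 724594 = -725345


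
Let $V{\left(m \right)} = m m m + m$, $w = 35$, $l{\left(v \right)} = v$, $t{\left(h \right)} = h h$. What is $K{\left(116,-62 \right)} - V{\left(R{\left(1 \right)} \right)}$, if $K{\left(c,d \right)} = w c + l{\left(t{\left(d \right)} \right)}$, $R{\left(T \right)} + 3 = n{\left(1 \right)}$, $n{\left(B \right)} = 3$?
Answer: $7904$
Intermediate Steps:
$t{\left(h \right)} = h^{2}$
$R{\left(T \right)} = 0$ ($R{\left(T \right)} = -3 + 3 = 0$)
$V{\left(m \right)} = m + m^{3}$ ($V{\left(m \right)} = m m^{2} + m = m^{3} + m = m + m^{3}$)
$K{\left(c,d \right)} = d^{2} + 35 c$ ($K{\left(c,d \right)} = 35 c + d^{2} = d^{2} + 35 c$)
$K{\left(116,-62 \right)} - V{\left(R{\left(1 \right)} \right)} = \left(\left(-62\right)^{2} + 35 \cdot 116\right) - \left(0 + 0^{3}\right) = \left(3844 + 4060\right) - \left(0 + 0\right) = 7904 - 0 = 7904 + 0 = 7904$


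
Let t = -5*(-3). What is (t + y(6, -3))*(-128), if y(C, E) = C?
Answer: -2688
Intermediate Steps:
t = 15
(t + y(6, -3))*(-128) = (15 + 6)*(-128) = 21*(-128) = -2688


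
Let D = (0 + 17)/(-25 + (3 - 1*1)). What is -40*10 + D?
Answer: -9217/23 ≈ -400.74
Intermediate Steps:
D = -17/23 (D = 17/(-25 + (3 - 1)) = 17/(-25 + 2) = 17/(-23) = 17*(-1/23) = -17/23 ≈ -0.73913)
-40*10 + D = -40*10 - 17/23 = -400 - 17/23 = -9217/23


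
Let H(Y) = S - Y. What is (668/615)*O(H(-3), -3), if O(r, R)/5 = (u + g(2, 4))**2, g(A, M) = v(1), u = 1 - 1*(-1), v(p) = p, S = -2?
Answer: 2004/41 ≈ 48.878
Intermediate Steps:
H(Y) = -2 - Y
u = 2 (u = 1 + 1 = 2)
g(A, M) = 1
O(r, R) = 45 (O(r, R) = 5*(2 + 1)**2 = 5*3**2 = 5*9 = 45)
(668/615)*O(H(-3), -3) = (668/615)*45 = 2004/41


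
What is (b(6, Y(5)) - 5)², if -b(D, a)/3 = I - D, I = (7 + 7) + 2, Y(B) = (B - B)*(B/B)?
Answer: 1225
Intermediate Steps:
Y(B) = 0 (Y(B) = 0*1 = 0)
I = 16 (I = 14 + 2 = 16)
b(D, a) = -48 + 3*D (b(D, a) = -3*(16 - D) = -48 + 3*D)
(b(6, Y(5)) - 5)² = ((-48 + 3*6) - 5)² = ((-48 + 18) - 5)² = (-30 - 5)² = (-35)² = 1225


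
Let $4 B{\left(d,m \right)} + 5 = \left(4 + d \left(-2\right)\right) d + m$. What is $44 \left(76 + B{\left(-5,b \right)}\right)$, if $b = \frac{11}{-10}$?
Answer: $\frac{25069}{10} \approx 2506.9$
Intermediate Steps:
$b = - \frac{11}{10}$ ($b = 11 \left(- \frac{1}{10}\right) = - \frac{11}{10} \approx -1.1$)
$B{\left(d,m \right)} = - \frac{5}{4} + \frac{m}{4} + \frac{d \left(4 - 2 d\right)}{4}$ ($B{\left(d,m \right)} = - \frac{5}{4} + \frac{\left(4 + d \left(-2\right)\right) d + m}{4} = - \frac{5}{4} + \frac{\left(4 - 2 d\right) d + m}{4} = - \frac{5}{4} + \frac{d \left(4 - 2 d\right) + m}{4} = - \frac{5}{4} + \frac{m + d \left(4 - 2 d\right)}{4} = - \frac{5}{4} + \left(\frac{m}{4} + \frac{d \left(4 - 2 d\right)}{4}\right) = - \frac{5}{4} + \frac{m}{4} + \frac{d \left(4 - 2 d\right)}{4}$)
$44 \left(76 + B{\left(-5,b \right)}\right) = 44 \left(76 - \left(\frac{261}{40} + \frac{25}{2}\right)\right) = 44 \left(76 - \frac{761}{40}\right) = 44 \cdot \frac{2279}{40} = \frac{25069}{10}$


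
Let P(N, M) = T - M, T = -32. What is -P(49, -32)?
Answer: 0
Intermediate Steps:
P(N, M) = -32 - M
-P(49, -32) = -(-32 - 1*(-32)) = -(-32 + 32) = -1*0 = 0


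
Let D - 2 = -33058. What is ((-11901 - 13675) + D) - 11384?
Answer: -70016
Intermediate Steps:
D = -33056 (D = 2 - 33058 = -33056)
((-11901 - 13675) + D) - 11384 = ((-11901 - 13675) - 33056) - 11384 = (-25576 - 33056) - 11384 = -58632 - 11384 = -70016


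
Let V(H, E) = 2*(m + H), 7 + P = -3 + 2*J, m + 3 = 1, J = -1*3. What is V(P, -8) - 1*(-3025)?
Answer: 2989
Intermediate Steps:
J = -3
m = -2 (m = -3 + 1 = -2)
P = -16 (P = -7 + (-3 + 2*(-3)) = -7 + (-3 - 6) = -7 - 9 = -16)
V(H, E) = -4 + 2*H (V(H, E) = 2*(-2 + H) = -4 + 2*H)
V(P, -8) - 1*(-3025) = (-4 + 2*(-16)) - 1*(-3025) = (-4 - 32) + 3025 = -36 + 3025 = 2989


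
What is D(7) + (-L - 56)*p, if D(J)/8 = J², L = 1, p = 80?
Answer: -4168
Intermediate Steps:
D(J) = 8*J²
D(7) + (-L - 56)*p = 8*7² + (-1*1 - 56)*80 = 8*49 + (-1 - 56)*80 = 392 - 57*80 = 392 - 4560 = -4168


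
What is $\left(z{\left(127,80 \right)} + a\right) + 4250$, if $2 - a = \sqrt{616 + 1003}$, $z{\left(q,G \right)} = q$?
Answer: $4379 - \sqrt{1619} \approx 4338.8$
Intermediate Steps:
$a = 2 - \sqrt{1619}$ ($a = 2 - \sqrt{616 + 1003} = 2 - \sqrt{1619} \approx -38.237$)
$\left(z{\left(127,80 \right)} + a\right) + 4250 = \left(127 + \left(2 - \sqrt{1619}\right)\right) + 4250 = \left(129 - \sqrt{1619}\right) + 4250 = 4379 - \sqrt{1619}$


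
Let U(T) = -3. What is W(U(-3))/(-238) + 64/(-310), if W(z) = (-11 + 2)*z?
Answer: -11801/36890 ≈ -0.31990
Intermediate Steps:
W(z) = -9*z
W(U(-3))/(-238) + 64/(-310) = -9*(-3)/(-238) + 64/(-310) = 27*(-1/238) + 64*(-1/310) = -27/238 - 32/155 = -11801/36890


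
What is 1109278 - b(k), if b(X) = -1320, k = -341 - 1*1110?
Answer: 1110598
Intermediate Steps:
k = -1451 (k = -341 - 1110 = -1451)
1109278 - b(k) = 1109278 - 1*(-1320) = 1109278 + 1320 = 1110598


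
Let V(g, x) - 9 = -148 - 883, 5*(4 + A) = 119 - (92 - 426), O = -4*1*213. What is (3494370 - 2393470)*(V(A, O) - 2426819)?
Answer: -2672810156900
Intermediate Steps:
O = -852 (O = -4*213 = -852)
A = 433/5 (A = -4 + (119 - (92 - 426))/5 = -4 + (119 - 1*(-334))/5 = -4 + (119 + 334)/5 = -4 + (⅕)*453 = -4 + 453/5 = 433/5 ≈ 86.600)
V(g, x) = -1022 (V(g, x) = 9 + (-148 - 883) = 9 - 1031 = -1022)
(3494370 - 2393470)*(V(A, O) - 2426819) = (3494370 - 2393470)*(-1022 - 2426819) = 1100900*(-2427841) = -2672810156900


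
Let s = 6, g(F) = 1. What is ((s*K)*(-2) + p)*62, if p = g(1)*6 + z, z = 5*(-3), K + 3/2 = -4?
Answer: 3534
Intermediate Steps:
K = -11/2 (K = -3/2 - 4 = -11/2 ≈ -5.5000)
z = -15
p = -9 (p = 1*6 - 15 = 6 - 15 = -9)
((s*K)*(-2) + p)*62 = ((6*(-11/2))*(-2) - 9)*62 = (-33*(-2) - 9)*62 = (66 - 9)*62 = 57*62 = 3534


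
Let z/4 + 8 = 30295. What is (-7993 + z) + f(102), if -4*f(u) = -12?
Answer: 113158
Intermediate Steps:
z = 121148 (z = -32 + 4*30295 = -32 + 121180 = 121148)
f(u) = 3 (f(u) = -¼*(-12) = 3)
(-7993 + z) + f(102) = (-7993 + 121148) + 3 = 113155 + 3 = 113158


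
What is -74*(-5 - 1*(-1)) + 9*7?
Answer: 359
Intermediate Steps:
-74*(-5 - 1*(-1)) + 9*7 = -74*(-5 + 1) + 63 = -74*(-4) + 63 = 296 + 63 = 359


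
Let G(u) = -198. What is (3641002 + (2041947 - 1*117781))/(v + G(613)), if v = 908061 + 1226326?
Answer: 5565168/2134189 ≈ 2.6076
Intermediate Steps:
v = 2134387
(3641002 + (2041947 - 1*117781))/(v + G(613)) = (3641002 + (2041947 - 1*117781))/(2134387 - 198) = (3641002 + (2041947 - 117781))/2134189 = (3641002 + 1924166)*(1/2134189) = 5565168*(1/2134189) = 5565168/2134189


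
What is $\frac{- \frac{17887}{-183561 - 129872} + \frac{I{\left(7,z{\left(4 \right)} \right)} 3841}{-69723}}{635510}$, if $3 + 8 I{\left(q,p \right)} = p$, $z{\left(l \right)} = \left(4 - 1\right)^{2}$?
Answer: $\frac{91790183}{3703496221836024} \approx 2.4785 \cdot 10^{-8}$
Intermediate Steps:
$z{\left(l \right)} = 9$ ($z{\left(l \right)} = 3^{2} = 9$)
$I{\left(q,p \right)} = - \frac{3}{8} + \frac{p}{8}$
$\frac{- \frac{17887}{-183561 - 129872} + \frac{I{\left(7,z{\left(4 \right)} \right)} 3841}{-69723}}{635510} = \frac{- \frac{17887}{-183561 - 129872} + \frac{\left(- \frac{3}{8} + \frac{1}{8} \cdot 9\right) 3841}{-69723}}{635510} = \left(- \frac{17887}{-183561 - 129872} + \left(- \frac{3}{8} + \frac{9}{8}\right) 3841 \left(- \frac{1}{69723}\right)\right) \frac{1}{635510} = \left(- \frac{17887}{-313433} + \frac{3}{4} \cdot 3841 \left(- \frac{1}{69723}\right)\right) \frac{1}{635510} = \left(\left(-17887\right) \left(- \frac{1}{313433}\right) + \frac{11523}{4} \left(- \frac{1}{69723}\right)\right) \frac{1}{635510} = \left(\frac{17887}{313433} - \frac{3841}{92964}\right) \frac{1}{635510} = \frac{458950915}{29137985412} \cdot \frac{1}{635510} = \frac{91790183}{3703496221836024}$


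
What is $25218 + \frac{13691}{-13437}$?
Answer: $\frac{338840575}{13437} \approx 25217.0$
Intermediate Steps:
$25218 + \frac{13691}{-13437} = 25218 + 13691 \left(- \frac{1}{13437}\right) = 25218 - \frac{13691}{13437} = \frac{338840575}{13437}$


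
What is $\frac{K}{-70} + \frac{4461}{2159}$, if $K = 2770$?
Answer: $- \frac{566816}{15113} \approx -37.505$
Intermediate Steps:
$\frac{K}{-70} + \frac{4461}{2159} = \frac{2770}{-70} + \frac{4461}{2159} = 2770 \left(- \frac{1}{70}\right) + 4461 \cdot \frac{1}{2159} = - \frac{277}{7} + \frac{4461}{2159} = - \frac{566816}{15113}$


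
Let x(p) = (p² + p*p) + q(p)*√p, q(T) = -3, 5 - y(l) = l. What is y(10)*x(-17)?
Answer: -2890 + 15*I*√17 ≈ -2890.0 + 61.847*I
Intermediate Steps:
y(l) = 5 - l
x(p) = -3*√p + 2*p² (x(p) = (p² + p*p) - 3*√p = (p² + p²) - 3*√p = 2*p² - 3*√p = -3*√p + 2*p²)
y(10)*x(-17) = (5 - 1*10)*(-3*I*√17 + 2*(-17)²) = (5 - 10)*(-3*I*√17 + 2*289) = -5*(-3*I*√17 + 578) = -5*(578 - 3*I*√17) = -2890 + 15*I*√17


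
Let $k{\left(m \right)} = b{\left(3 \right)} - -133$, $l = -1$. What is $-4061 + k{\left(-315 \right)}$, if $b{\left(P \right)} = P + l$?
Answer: $-3926$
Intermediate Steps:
$b{\left(P \right)} = -1 + P$ ($b{\left(P \right)} = P - 1 = -1 + P$)
$k{\left(m \right)} = 135$ ($k{\left(m \right)} = \left(-1 + 3\right) - -133 = 2 + 133 = 135$)
$-4061 + k{\left(-315 \right)} = -4061 + 135 = -3926$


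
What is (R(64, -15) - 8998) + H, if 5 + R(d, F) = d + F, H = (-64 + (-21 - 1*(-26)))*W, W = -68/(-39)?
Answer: -353218/39 ≈ -9056.9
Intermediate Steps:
W = 68/39 (W = -68*(-1/39) = 68/39 ≈ 1.7436)
H = -4012/39 (H = (-64 + (-21 - 1*(-26)))*(68/39) = (-64 + (-21 + 26))*(68/39) = (-64 + 5)*(68/39) = -59*68/39 = -4012/39 ≈ -102.87)
R(d, F) = -5 + F + d (R(d, F) = -5 + (d + F) = -5 + (F + d) = -5 + F + d)
(R(64, -15) - 8998) + H = ((-5 - 15 + 64) - 8998) - 4012/39 = (44 - 8998) - 4012/39 = -8954 - 4012/39 = -353218/39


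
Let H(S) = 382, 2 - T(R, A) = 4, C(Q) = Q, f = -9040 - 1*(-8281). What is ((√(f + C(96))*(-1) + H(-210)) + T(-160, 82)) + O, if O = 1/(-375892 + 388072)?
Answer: 4628401/12180 - I*√663 ≈ 380.0 - 25.749*I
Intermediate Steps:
f = -759 (f = -9040 + 8281 = -759)
T(R, A) = -2 (T(R, A) = 2 - 1*4 = 2 - 4 = -2)
O = 1/12180 ≈ 8.2102e-5
((√(f + C(96))*(-1) + H(-210)) + T(-160, 82)) + O = ((√(-759 + 96)*(-1) + 382) - 2) + 1/12180 = ((√(-663)*(-1) + 382) - 2) + 1/12180 = (((I*√663)*(-1) + 382) - 2) + 1/12180 = ((-I*√663 + 382) - 2) + 1/12180 = ((382 - I*√663) - 2) + 1/12180 = (380 - I*√663) + 1/12180 = 4628401/12180 - I*√663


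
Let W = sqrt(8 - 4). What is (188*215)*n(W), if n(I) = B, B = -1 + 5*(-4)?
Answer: -848820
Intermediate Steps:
W = 2 (W = sqrt(4) = 2)
B = -21 (B = -1 - 20 = -21)
n(I) = -21
(188*215)*n(W) = (188*215)*(-21) = 40420*(-21) = -848820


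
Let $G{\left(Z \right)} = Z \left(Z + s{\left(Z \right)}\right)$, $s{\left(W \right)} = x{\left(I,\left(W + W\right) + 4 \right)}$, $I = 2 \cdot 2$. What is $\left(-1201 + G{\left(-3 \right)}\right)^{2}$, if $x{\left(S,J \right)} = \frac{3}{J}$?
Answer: $\frac{5640625}{4} \approx 1.4102 \cdot 10^{6}$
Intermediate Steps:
$I = 4$
$s{\left(W \right)} = \frac{3}{4 + 2 W}$ ($s{\left(W \right)} = \frac{3}{\left(W + W\right) + 4} = \frac{3}{2 W + 4} = \frac{3}{4 + 2 W}$)
$G{\left(Z \right)} = Z \left(Z + \frac{3}{2 \left(2 + Z\right)}\right)$
$\left(-1201 + G{\left(-3 \right)}\right)^{2} = \left(-1201 + \frac{1}{2} \left(-3\right) \frac{1}{2 - 3} \left(3 + 2 \left(-3\right) \left(2 - 3\right)\right)\right)^{2} = \left(-1201 + \frac{1}{2} \left(-3\right) \frac{1}{-1} \left(3 + 2 \left(-3\right) \left(-1\right)\right)\right)^{2} = \left(-1201 + \frac{1}{2} \left(-3\right) \left(-1\right) \left(3 + 6\right)\right)^{2} = \left(-1201 + \frac{1}{2} \left(-3\right) \left(-1\right) 9\right)^{2} = \left(-1201 + \frac{27}{2}\right)^{2} = \left(- \frac{2375}{2}\right)^{2} = \frac{5640625}{4}$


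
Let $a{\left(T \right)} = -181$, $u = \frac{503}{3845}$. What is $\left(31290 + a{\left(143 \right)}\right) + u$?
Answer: $\frac{119614608}{3845} \approx 31109.0$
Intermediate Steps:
$u = \frac{503}{3845}$ ($u = 503 \cdot \frac{1}{3845} = \frac{503}{3845} \approx 0.13082$)
$\left(31290 + a{\left(143 \right)}\right) + u = \left(31290 - 181\right) + \frac{503}{3845} = 31109 + \frac{503}{3845} = \frac{119614608}{3845}$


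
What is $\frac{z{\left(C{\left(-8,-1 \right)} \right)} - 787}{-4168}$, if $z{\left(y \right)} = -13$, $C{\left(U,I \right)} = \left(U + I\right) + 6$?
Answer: $\frac{100}{521} \approx 0.19194$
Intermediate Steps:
$C{\left(U,I \right)} = 6 + I + U$ ($C{\left(U,I \right)} = \left(I + U\right) + 6 = 6 + I + U$)
$\frac{z{\left(C{\left(-8,-1 \right)} \right)} - 787}{-4168} = \frac{-13 - 787}{-4168} = \left(-800\right) \left(- \frac{1}{4168}\right) = \frac{100}{521}$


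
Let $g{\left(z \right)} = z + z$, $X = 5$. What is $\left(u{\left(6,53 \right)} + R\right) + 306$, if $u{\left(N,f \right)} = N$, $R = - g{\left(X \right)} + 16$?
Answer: $318$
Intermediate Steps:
$g{\left(z \right)} = 2 z$
$R = 6$ ($R = - 2 \cdot 5 + 16 = \left(-1\right) 10 + 16 = -10 + 16 = 6$)
$\left(u{\left(6,53 \right)} + R\right) + 306 = \left(6 + 6\right) + 306 = 12 + 306 = 318$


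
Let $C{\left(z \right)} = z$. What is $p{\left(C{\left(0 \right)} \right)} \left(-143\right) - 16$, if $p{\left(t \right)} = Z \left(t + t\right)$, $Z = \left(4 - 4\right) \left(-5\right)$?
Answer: $-16$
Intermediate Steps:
$Z = 0$ ($Z = 0 \left(-5\right) = 0$)
$p{\left(t \right)} = 0$ ($p{\left(t \right)} = 0 \left(t + t\right) = 0 \cdot 2 t = 0$)
$p{\left(C{\left(0 \right)} \right)} \left(-143\right) - 16 = 0 \left(-143\right) - 16 = 0 - 16 = -16$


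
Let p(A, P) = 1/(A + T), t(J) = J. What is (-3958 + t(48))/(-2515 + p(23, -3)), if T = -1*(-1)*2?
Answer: 48875/31437 ≈ 1.5547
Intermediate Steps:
T = 2 (T = 1*2 = 2)
p(A, P) = 1/(2 + A) (p(A, P) = 1/(A + 2) = 1/(2 + A))
(-3958 + t(48))/(-2515 + p(23, -3)) = (-3958 + 48)/(-2515 + 1/(2 + 23)) = -3910/(-2515 + 1/25) = -3910/(-62874/25) = -3910*(-25/62874) = 48875/31437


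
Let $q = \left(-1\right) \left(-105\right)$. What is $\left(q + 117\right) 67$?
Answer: $14874$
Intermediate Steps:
$q = 105$
$\left(q + 117\right) 67 = \left(105 + 117\right) 67 = 222 \cdot 67 = 14874$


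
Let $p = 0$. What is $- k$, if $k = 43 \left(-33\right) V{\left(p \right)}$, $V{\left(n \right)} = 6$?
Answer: $8514$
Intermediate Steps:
$k = -8514$ ($k = 43 \left(-33\right) 6 = \left(-1419\right) 6 = -8514$)
$- k = \left(-1\right) \left(-8514\right) = 8514$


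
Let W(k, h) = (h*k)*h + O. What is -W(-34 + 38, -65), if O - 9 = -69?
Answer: -16840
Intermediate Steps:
O = -60 (O = 9 - 69 = -60)
W(k, h) = -60 + k*h² (W(k, h) = (h*k)*h - 60 = k*h² - 60 = -60 + k*h²)
-W(-34 + 38, -65) = -(-60 + (-34 + 38)*(-65)²) = -(-60 + 4*4225) = -(-60 + 16900) = -1*16840 = -16840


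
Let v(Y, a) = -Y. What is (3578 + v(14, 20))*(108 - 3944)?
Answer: -13671504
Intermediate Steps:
(3578 + v(14, 20))*(108 - 3944) = (3578 - 1*14)*(108 - 3944) = (3578 - 14)*(-3836) = 3564*(-3836) = -13671504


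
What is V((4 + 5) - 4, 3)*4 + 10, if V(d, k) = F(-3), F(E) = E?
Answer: -2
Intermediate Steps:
V(d, k) = -3
V((4 + 5) - 4, 3)*4 + 10 = -3*4 + 10 = -12 + 10 = -2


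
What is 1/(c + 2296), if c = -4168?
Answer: -1/1872 ≈ -0.00053419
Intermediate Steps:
1/(c + 2296) = 1/(-4168 + 2296) = 1/(-1872) = -1/1872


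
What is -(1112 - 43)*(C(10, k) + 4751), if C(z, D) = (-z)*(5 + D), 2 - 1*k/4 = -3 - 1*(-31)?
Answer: -6137129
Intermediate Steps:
k = -104 (k = 8 - 4*(-3 - 1*(-31)) = 8 - 4*(-3 + 31) = 8 - 4*28 = 8 - 112 = -104)
C(z, D) = -z*(5 + D)
-(1112 - 43)*(C(10, k) + 4751) = -(1112 - 43)*(-1*10*(5 - 104) + 4751) = -1069*(-1*10*(-99) + 4751) = -1069*(990 + 4751) = -1069*5741 = -1*6137129 = -6137129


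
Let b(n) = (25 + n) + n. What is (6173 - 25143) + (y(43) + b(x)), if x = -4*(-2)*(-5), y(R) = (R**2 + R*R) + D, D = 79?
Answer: -15248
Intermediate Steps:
y(R) = 79 + 2*R**2 (y(R) = (R**2 + R*R) + 79 = (R**2 + R**2) + 79 = 2*R**2 + 79 = 79 + 2*R**2)
x = -40 (x = 8*(-5) = -40)
b(n) = 25 + 2*n
(6173 - 25143) + (y(43) + b(x)) = (6173 - 25143) + ((79 + 2*43**2) + (25 + 2*(-40))) = -18970 + ((79 + 2*1849) + (25 - 80)) = -18970 + ((79 + 3698) - 55) = -18970 + (3777 - 55) = -18970 + 3722 = -15248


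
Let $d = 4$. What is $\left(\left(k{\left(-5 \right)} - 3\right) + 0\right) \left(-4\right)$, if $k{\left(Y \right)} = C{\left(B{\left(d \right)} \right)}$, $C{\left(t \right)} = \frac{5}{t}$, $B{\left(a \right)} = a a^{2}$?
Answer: $\frac{187}{16} \approx 11.688$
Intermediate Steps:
$B{\left(a \right)} = a^{3}$
$k{\left(Y \right)} = \frac{5}{64}$ ($k{\left(Y \right)} = \frac{5}{4^{3}} = \frac{5}{64}$)
$\left(\left(k{\left(-5 \right)} - 3\right) + 0\right) \left(-4\right) = \left(\left(\frac{5}{64} - 3\right) + 0\right) \left(-4\right) = \left(- \frac{187}{64} + 0\right) \left(-4\right) = \left(- \frac{187}{64}\right) \left(-4\right) = \frac{187}{16}$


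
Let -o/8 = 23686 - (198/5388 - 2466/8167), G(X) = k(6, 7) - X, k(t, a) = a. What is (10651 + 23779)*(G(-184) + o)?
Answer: -23899813830620970/3666983 ≈ -6.5176e+9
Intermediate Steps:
G(X) = 7 - X
o = -694857054532/3666983 (o = -8*(23686 - (198/5388 - 2466/8167)) = -8*(23686 - (198*(1/5388) - 2466*1/8167)) = -8*(23686 - (33/898 - 2466/8167)) = -8*(23686 - 1*(-1944957/7333966)) = -8*(23686 + 1944957/7333966) = -8*173714263633/7333966 = -694857054532/3666983 ≈ -1.8949e+5)
(10651 + 23779)*(G(-184) + o) = (10651 + 23779)*((7 - 1*(-184)) - 694857054532/3666983) = 34430*((7 + 184) - 694857054532/3666983) = 34430*(191 - 694857054532/3666983) = 34430*(-694156660779/3666983) = -23899813830620970/3666983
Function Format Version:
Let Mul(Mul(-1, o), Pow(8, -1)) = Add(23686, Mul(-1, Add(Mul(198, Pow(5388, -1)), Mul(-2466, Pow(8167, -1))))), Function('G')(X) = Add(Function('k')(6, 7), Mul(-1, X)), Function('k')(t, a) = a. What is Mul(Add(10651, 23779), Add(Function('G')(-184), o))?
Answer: Rational(-23899813830620970, 3666983) ≈ -6.5176e+9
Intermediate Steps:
Function('G')(X) = Add(7, Mul(-1, X))
o = Rational(-694857054532, 3666983) (o = Mul(-8, Add(23686, Mul(-1, Add(Mul(198, Pow(5388, -1)), Mul(-2466, Pow(8167, -1)))))) = Mul(-8, Add(23686, Mul(-1, Add(Mul(198, Rational(1, 5388)), Mul(-2466, Rational(1, 8167)))))) = Mul(-8, Add(23686, Mul(-1, Add(Rational(33, 898), Rational(-2466, 8167))))) = Mul(-8, Add(23686, Mul(-1, Rational(-1944957, 7333966)))) = Mul(-8, Add(23686, Rational(1944957, 7333966))) = Mul(-8, Rational(173714263633, 7333966)) = Rational(-694857054532, 3666983) ≈ -1.8949e+5)
Mul(Add(10651, 23779), Add(Function('G')(-184), o)) = Mul(Add(10651, 23779), Add(Add(7, Mul(-1, -184)), Rational(-694857054532, 3666983))) = Mul(34430, Add(Add(7, 184), Rational(-694857054532, 3666983))) = Mul(34430, Add(191, Rational(-694857054532, 3666983))) = Mul(34430, Rational(-694156660779, 3666983)) = Rational(-23899813830620970, 3666983)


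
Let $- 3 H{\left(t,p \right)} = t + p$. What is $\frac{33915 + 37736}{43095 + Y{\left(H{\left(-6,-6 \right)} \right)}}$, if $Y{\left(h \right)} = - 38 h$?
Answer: $\frac{71651}{42943} \approx 1.6685$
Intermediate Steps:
$H{\left(t,p \right)} = - \frac{p}{3} - \frac{t}{3}$ ($H{\left(t,p \right)} = - \frac{t + p}{3} = - \frac{p + t}{3} = - \frac{p}{3} - \frac{t}{3}$)
$\frac{33915 + 37736}{43095 + Y{\left(H{\left(-6,-6 \right)} \right)}} = \frac{33915 + 37736}{43095 - 38 \left(\left(- \frac{1}{3}\right) \left(-6\right) - -2\right)} = \frac{71651}{43095 - 38 \left(2 + 2\right)} = \frac{71651}{43095 - 152} = \frac{71651}{42943}$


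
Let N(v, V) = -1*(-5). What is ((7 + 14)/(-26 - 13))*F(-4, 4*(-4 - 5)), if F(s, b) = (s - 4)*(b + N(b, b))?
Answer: -1736/13 ≈ -133.54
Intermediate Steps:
N(v, V) = 5
F(s, b) = (-4 + s)*(5 + b) (F(s, b) = (s - 4)*(b + 5) = (-4 + s)*(5 + b))
((7 + 14)/(-26 - 13))*F(-4, 4*(-4 - 5)) = ((7 + 14)/(-26 - 13))*(-20 - 16*(-4 - 5) + 5*(-4) + (4*(-4 - 5))*(-4)) = (21/(-39))*(-20 - 16*(-9) - 20 + (4*(-9))*(-4)) = (21*(-1/39))*(-20 - 4*(-36) - 20 - 36*(-4)) = -7*(-20 + 144 - 20 + 144)/13 = -7/13*248 = -1736/13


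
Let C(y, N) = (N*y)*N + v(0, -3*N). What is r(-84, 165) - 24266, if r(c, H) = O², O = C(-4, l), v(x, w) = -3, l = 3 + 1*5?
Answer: 42815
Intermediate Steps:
l = 8 (l = 3 + 5 = 8)
C(y, N) = -3 + y*N² (C(y, N) = (N*y)*N - 3 = y*N² - 3 = -3 + y*N²)
O = -259 (O = -3 - 4*8² = -3 - 4*64 = -3 - 256 = -259)
r(c, H) = 67081 (r(c, H) = (-259)² = 67081)
r(-84, 165) - 24266 = 67081 - 24266 = 42815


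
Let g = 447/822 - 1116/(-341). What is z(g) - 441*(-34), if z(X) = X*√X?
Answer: 14994 + 11503*√34670042/9084196 ≈ 15001.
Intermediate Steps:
g = 11503/3014 (g = 447*(1/822) - 1116*(-1/341) = 149/274 + 36/11 = 11503/3014 ≈ 3.8165)
z(X) = X^(3/2)
z(g) - 441*(-34) = (11503/3014)^(3/2) - 441*(-34) = 11503*√34670042/9084196 + 14994 = 14994 + 11503*√34670042/9084196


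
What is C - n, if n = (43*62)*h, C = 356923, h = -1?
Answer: 359589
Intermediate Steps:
n = -2666 (n = (43*62)*(-1) = 2666*(-1) = -2666)
C - n = 356923 - 1*(-2666) = 356923 + 2666 = 359589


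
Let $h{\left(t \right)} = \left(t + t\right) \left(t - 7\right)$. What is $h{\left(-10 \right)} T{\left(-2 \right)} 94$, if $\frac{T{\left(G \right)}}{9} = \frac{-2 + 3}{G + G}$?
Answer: $-71910$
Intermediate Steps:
$h{\left(t \right)} = 2 t \left(-7 + t\right)$
$T{\left(G \right)} = \frac{9}{2 G}$ ($T{\left(G \right)} = 9 \frac{-2 + 3}{G + G} = 9 \cdot 1 \frac{1}{2 G} = 9 \frac{1}{2 G} = \frac{9}{2 G}$)
$h{\left(-10 \right)} T{\left(-2 \right)} 94 = 2 \left(-10\right) \left(-7 - 10\right) \frac{9}{2 \left(-2\right)} 94 = 2 \left(-10\right) \left(-17\right) \frac{9}{2} \left(- \frac{1}{2}\right) 94 = 340 \left(- \frac{9}{4}\right) 94 = \left(-765\right) 94 = -71910$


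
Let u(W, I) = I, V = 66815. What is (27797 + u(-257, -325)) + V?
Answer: 94287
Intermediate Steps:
(27797 + u(-257, -325)) + V = (27797 - 325) + 66815 = 27472 + 66815 = 94287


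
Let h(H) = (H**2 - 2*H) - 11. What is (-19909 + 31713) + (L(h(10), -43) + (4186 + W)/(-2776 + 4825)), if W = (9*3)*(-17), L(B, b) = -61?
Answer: 24065134/2049 ≈ 11745.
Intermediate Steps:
h(H) = -11 + H**2 - 2*H
W = -459 (W = 27*(-17) = -459)
(-19909 + 31713) + (L(h(10), -43) + (4186 + W)/(-2776 + 4825)) = (-19909 + 31713) + (-61 + (4186 - 459)/(-2776 + 4825)) = 11804 + (-61 + 3727/2049) = 11804 - 121262/2049 = 24065134/2049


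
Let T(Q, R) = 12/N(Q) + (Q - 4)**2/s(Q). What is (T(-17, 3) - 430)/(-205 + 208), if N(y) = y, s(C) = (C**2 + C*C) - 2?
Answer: -155925/1088 ≈ -143.31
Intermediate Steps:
s(C) = -2 + 2*C**2 (s(C) = (C**2 + C**2) - 2 = 2*C**2 - 2 = -2 + 2*C**2)
T(Q, R) = 12/Q + (-4 + Q)**2/(-2 + 2*Q**2) (T(Q, R) = 12/Q + (Q - 4)**2/(-2 + 2*Q**2) = 12/Q + (-4 + Q)**2/(-2 + 2*Q**2))
(T(-17, 3) - 430)/(-205 + 208) = ((1/2)*(-24 + 24*(-17)**2 - 17*(-4 - 17)**2)/(-17*(-1 + (-17)**2)) - 430)/(-205 + 208) = ((1/2)*(-1/17)*(-24 + 24*289 - 17*(-21)**2)/(-1 + 289) - 430)/3 = ((1/2)*(-1/17)*(-24 + 6936 - 17*441)/288 - 430)*(1/3) = ((1/2)*(-1/17)*(1/288)*(-24 + 6936 - 7497) - 430)*(1/3) = ((1/2)*(-1/17)*(1/288)*(-585) - 430)*(1/3) = (65/1088 - 430)*(1/3) = -467775/1088*1/3 = -155925/1088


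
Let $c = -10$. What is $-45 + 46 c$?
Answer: $-505$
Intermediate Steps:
$-45 + 46 c = -45 + 46 \left(-10\right) = -45 - 460 = -505$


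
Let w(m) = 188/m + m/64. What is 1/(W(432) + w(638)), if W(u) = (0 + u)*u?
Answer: 10208/1905162561 ≈ 5.3581e-6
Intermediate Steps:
w(m) = 188/m + m/64 (w(m) = 188/m + m*(1/64) = 188/m + m/64)
W(u) = u**2 (W(u) = u*u = u**2)
1/(W(432) + w(638)) = 1/(432**2 + (188/638 + (1/64)*638)) = 1/(186624 + (188*(1/638) + 319/32)) = 1/(186624 + (94/319 + 319/32)) = 1/(186624 + 104769/10208) = 1/(1905162561/10208) = 10208/1905162561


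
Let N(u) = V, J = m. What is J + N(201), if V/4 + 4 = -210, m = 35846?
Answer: 34990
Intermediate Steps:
J = 35846
V = -856 (V = -16 + 4*(-210) = -16 - 840 = -856)
N(u) = -856
J + N(201) = 35846 - 856 = 34990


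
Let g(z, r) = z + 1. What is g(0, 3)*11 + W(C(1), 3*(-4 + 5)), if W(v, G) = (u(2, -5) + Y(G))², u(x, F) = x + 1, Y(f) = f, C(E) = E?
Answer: 47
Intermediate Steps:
u(x, F) = 1 + x
W(v, G) = (3 + G)² (W(v, G) = ((1 + 2) + G)² = (3 + G)²)
g(z, r) = 1 + z
g(0, 3)*11 + W(C(1), 3*(-4 + 5)) = (1 + 0)*11 + (3 + 3*(-4 + 5))² = 1*11 + (3 + 3*1)² = 11 + (3 + 3)² = 11 + 6² = 11 + 36 = 47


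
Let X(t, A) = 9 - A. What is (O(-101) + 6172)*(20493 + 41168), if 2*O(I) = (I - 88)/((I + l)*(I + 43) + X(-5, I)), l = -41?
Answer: 2117497009645/5564 ≈ 3.8057e+8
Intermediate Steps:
O(I) = (-88 + I)/(2*(9 - I + (-41 + I)*(43 + I))) (O(I) = ((I - 88)/((I - 41)*(I + 43) + (9 - I)))/2 = ((-88 + I)/((-41 + I)*(43 + I) + (9 - I)))/2 = ((-88 + I)/(9 - I + (-41 + I)*(43 + I)))/2 = (-88 + I)/(2*(9 - I + (-41 + I)*(43 + I))))
(O(-101) + 6172)*(20493 + 41168) = ((-44 + (½)*(-101))/(-1754 - 101 + (-101)²) + 6172)*(20493 + 41168) = ((-44 - 101/2)/(-1754 - 101 + 10201) + 6172)*61661 = (-189/2/8346 + 6172)*61661 = ((1/8346)*(-189/2) + 6172)*61661 = (-63/5564 + 6172)*61661 = (34340945/5564)*61661 = 2117497009645/5564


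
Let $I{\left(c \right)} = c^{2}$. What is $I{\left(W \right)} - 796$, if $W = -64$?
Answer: $3300$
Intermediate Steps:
$I{\left(W \right)} - 796 = \left(-64\right)^{2} - 796 = 4096 - 796 = 3300$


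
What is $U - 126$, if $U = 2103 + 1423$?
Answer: $3400$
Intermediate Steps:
$U = 3526$
$U - 126 = 3526 - 126 = 3400$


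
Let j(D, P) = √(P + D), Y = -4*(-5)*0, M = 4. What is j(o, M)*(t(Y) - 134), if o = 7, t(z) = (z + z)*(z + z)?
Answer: -134*√11 ≈ -444.43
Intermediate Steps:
Y = 0 (Y = 20*0 = 0)
t(z) = 4*z² (t(z) = (2*z)*(2*z) = 4*z²)
j(D, P) = √(D + P)
j(o, M)*(t(Y) - 134) = √(7 + 4)*(4*0² - 134) = √11*(4*0 - 134) = √11*(0 - 134) = √11*(-134) = -134*√11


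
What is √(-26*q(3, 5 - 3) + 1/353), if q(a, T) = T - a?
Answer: √3240187/353 ≈ 5.0993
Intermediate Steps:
√(-26*q(3, 5 - 3) + 1/353) = √(-26*((5 - 3) - 1*3) + 1/353) = √(-26*(2 - 3) + 1/353) = √(-26*(-1) + 1/353) = √(26 + 1/353) = √(9179/353) = √3240187/353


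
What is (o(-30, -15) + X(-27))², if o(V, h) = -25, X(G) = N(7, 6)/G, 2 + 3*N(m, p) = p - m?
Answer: 454276/729 ≈ 623.15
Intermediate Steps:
N(m, p) = -⅔ - m/3 + p/3 (N(m, p) = -⅔ + (p - m)/3 = -⅔ + (-m/3 + p/3) = -⅔ - m/3 + p/3)
X(G) = -1/G (X(G) = (-⅔ - ⅓*7 + (⅓)*6)/G = (-⅔ - 7/3 + 2)/G = -1/G)
(o(-30, -15) + X(-27))² = (-25 - 1/(-27))² = (-25 - 1*(-1/27))² = (-25 + 1/27)² = (-674/27)² = 454276/729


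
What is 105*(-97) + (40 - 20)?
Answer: -10165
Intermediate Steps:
105*(-97) + (40 - 20) = -10185 + 20 = -10165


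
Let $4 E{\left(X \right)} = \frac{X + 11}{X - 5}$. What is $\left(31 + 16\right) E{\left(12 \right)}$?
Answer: $\frac{1081}{28} \approx 38.607$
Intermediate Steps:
$E{\left(X \right)} = \frac{11 + X}{4 \left(-5 + X\right)}$ ($E{\left(X \right)} = \frac{\left(X + 11\right) \frac{1}{X - 5}}{4} = \frac{\left(11 + X\right) \frac{1}{-5 + X}}{4} = \frac{\frac{1}{-5 + X} \left(11 + X\right)}{4} = \frac{11 + X}{4 \left(-5 + X\right)}$)
$\left(31 + 16\right) E{\left(12 \right)} = \left(31 + 16\right) \frac{11 + 12}{4 \left(-5 + 12\right)} = 47 \cdot \frac{1}{4} \cdot \frac{1}{7} \cdot 23 = 47 \cdot \frac{23}{28} = \frac{1081}{28}$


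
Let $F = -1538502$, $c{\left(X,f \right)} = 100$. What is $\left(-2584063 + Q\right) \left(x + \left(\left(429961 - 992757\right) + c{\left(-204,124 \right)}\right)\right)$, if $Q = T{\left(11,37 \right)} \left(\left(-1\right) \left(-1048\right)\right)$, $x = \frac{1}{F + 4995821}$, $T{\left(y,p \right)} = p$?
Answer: $\frac{4951651146215705601}{3457319} \approx 1.4322 \cdot 10^{12}$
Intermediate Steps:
$x = \frac{1}{3457319}$ ($x = \frac{1}{-1538502 + 4995821} = \frac{1}{3457319} \approx 2.8924 \cdot 10^{-7}$)
$Q = 38776$ ($Q = 37 \left(\left(-1\right) \left(-1048\right)\right) = 37 \cdot 1048 = 38776$)
$\left(-2584063 + Q\right) \left(x + \left(\left(429961 - 992757\right) + c{\left(-204,124 \right)}\right)\right) = \left(-2584063 + 38776\right) \left(\frac{1}{3457319} + \left(\left(429961 - 992757\right) + 100\right)\right) = - 2545287 \left(\frac{1}{3457319} + \left(-562796 + 100\right)\right) = - 2545287 \left(\frac{1}{3457319} - 562696\right) = \left(-2545287\right) \left(- \frac{1945419572023}{3457319}\right) = \frac{4951651146215705601}{3457319}$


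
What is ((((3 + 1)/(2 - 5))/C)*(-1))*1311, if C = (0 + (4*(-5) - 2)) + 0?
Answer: -874/11 ≈ -79.455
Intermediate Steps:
C = -22 (C = (0 + (-20 - 2)) + 0 = (0 - 22) + 0 = -22 + 0 = -22)
((((3 + 1)/(2 - 5))/C)*(-1))*1311 = ((((3 + 1)/(2 - 5))/(-22))*(-1))*1311 = (((4/(-3))*(-1/22))*(-1))*1311 = (((4*(-1/3))*(-1/22))*(-1))*1311 = (-4/3*(-1/22)*(-1))*1311 = ((2/33)*(-1))*1311 = -2/33*1311 = -874/11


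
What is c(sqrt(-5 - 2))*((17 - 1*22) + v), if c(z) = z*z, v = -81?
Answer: 602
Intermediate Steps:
c(z) = z**2
c(sqrt(-5 - 2))*((17 - 1*22) + v) = (sqrt(-5 - 2))**2*((17 - 1*22) - 81) = (sqrt(-7))**2*((17 - 22) - 81) = (I*sqrt(7))**2*(-5 - 81) = -7*(-86) = 602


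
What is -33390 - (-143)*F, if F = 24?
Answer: -29958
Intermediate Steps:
-33390 - (-143)*F = -33390 - (-143)*24 = -33390 - 1*(-3432) = -33390 + 3432 = -29958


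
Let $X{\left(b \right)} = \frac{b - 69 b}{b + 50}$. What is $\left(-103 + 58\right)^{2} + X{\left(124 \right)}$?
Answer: $\frac{171959}{87} \approx 1976.5$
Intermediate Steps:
$X{\left(b \right)} = - \frac{68 b}{50 + b}$ ($X{\left(b \right)} = \frac{\left(-68\right) b}{50 + b} = - \frac{68 b}{50 + b}$)
$\left(-103 + 58\right)^{2} + X{\left(124 \right)} = \left(-103 + 58\right)^{2} - \frac{8432}{50 + 124} = \left(-45\right)^{2} - \frac{8432}{174} = 2025 - 8432 \cdot \frac{1}{174} = 2025 - \frac{4216}{87} = \frac{171959}{87}$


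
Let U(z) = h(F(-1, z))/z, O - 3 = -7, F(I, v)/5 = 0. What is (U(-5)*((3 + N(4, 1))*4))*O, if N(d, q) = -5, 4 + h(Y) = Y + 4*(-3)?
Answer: 512/5 ≈ 102.40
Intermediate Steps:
F(I, v) = 0 (F(I, v) = 5*0 = 0)
h(Y) = -16 + Y (h(Y) = -4 + (Y + 4*(-3)) = -4 + (Y - 12) = -4 + (-12 + Y) = -16 + Y)
O = -4 (O = 3 - 7 = -4)
U(z) = -16/z (U(z) = (-16 + 0)/z = -16/z)
(U(-5)*((3 + N(4, 1))*4))*O = ((-16/(-5))*((3 - 5)*4))*(-4) = ((-16*(-1/5))*(-2*4))*(-4) = ((16/5)*(-8))*(-4) = -128/5*(-4) = 512/5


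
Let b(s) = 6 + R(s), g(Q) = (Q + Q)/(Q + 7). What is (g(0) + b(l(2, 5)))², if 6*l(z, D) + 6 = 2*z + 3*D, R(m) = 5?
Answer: 121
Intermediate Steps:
g(Q) = 2*Q/(7 + Q) (g(Q) = (2*Q)/(7 + Q) = 2*Q/(7 + Q))
l(z, D) = -1 + D/2 + z/3 (l(z, D) = -1 + (2*z + 3*D)/6 = -1 + (D/2 + z/3) = -1 + D/2 + z/3)
b(s) = 11 (b(s) = 6 + 5 = 11)
(g(0) + b(l(2, 5)))² = (2*0/(7 + 0) + 11)² = (2*0/7 + 11)² = (2*0*(⅐) + 11)² = (0 + 11)² = 11² = 121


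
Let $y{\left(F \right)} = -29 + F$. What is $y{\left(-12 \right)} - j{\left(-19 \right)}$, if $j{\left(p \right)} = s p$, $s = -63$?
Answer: $-1238$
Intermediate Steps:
$j{\left(p \right)} = - 63 p$
$y{\left(-12 \right)} - j{\left(-19 \right)} = \left(-29 - 12\right) - \left(-63\right) \left(-19\right) = -41 - 1197 = -1238$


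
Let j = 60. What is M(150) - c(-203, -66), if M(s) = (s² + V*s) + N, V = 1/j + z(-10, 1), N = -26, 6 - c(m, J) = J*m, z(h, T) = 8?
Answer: 74137/2 ≈ 37069.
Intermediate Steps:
c(m, J) = 6 - J*m
V = 481/60 (V = 1/60 + 8 = 481/60 ≈ 8.0167)
M(s) = -26 + s² + 481*s/60 (M(s) = (s² + 481*s/60) - 26 = -26 + s² + 481*s/60)
M(150) - c(-203, -66) = (-26 + 150² + (481/60)*150) - (6 - 1*(-66)*(-203)) = (-26 + 22500 + 2405/2) - (6 - 13398) = 47353/2 - 1*(-13392) = 47353/2 + 13392 = 74137/2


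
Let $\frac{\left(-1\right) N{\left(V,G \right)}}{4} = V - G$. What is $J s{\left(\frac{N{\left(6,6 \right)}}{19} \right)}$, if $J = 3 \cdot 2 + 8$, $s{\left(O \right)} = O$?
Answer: $0$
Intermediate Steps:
$N{\left(V,G \right)} = - 4 V + 4 G$ ($N{\left(V,G \right)} = - 4 \left(V - G\right) = - 4 V + 4 G$)
$J = 14$ ($J = 6 + 8 = 14$)
$J s{\left(\frac{N{\left(6,6 \right)}}{19} \right)} = 14 \frac{\left(-4\right) 6 + 4 \cdot 6}{19} = 14 \left(-24 + 24\right) \frac{1}{19} = 14 \cdot 0 \cdot \frac{1}{19} = 14 \cdot 0 = 0$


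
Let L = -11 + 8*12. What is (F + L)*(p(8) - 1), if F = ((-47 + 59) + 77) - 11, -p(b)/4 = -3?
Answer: 1793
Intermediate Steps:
p(b) = 12 (p(b) = -4*(-3) = 12)
F = 78 (F = (12 + 77) - 11 = 89 - 11 = 78)
L = 85 (L = -11 + 96 = 85)
(F + L)*(p(8) - 1) = (78 + 85)*(12 - 1) = 163*11 = 1793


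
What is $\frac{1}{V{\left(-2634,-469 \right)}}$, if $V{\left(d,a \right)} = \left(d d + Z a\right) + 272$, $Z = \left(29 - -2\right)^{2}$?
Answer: $\frac{1}{6487519} \approx 1.5414 \cdot 10^{-7}$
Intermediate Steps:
$Z = 961$ ($Z = \left(29 + 2\right)^{2} = 31^{2} = 961$)
$V{\left(d,a \right)} = 272 + d^{2} + 961 a$ ($V{\left(d,a \right)} = \left(d d + 961 a\right) + 272 = \left(d^{2} + 961 a\right) + 272 = 272 + d^{2} + 961 a$)
$\frac{1}{V{\left(-2634,-469 \right)}} = \frac{1}{272 + \left(-2634\right)^{2} + 961 \left(-469\right)} = \frac{1}{272 + 6937956 - 450709} = \frac{1}{6487519}$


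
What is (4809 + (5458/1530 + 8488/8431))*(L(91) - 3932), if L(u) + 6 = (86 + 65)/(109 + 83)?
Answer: -2346920526127153/123834528 ≈ -1.8952e+7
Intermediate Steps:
L(u) = -1001/192 (L(u) = -6 + (86 + 65)/(109 + 83) = -6 + 151/192 = -1001/192)
(4809 + (5458/1530 + 8488/8431))*(L(91) - 3932) = (4809 + (5458/1530 + 8488/8431))*(-1001/192 - 3932) = (4809 + (5458*(1/1530) + 8488*(1/8431)))*(-755945/192) = (4809 + (2729/765 + 8488/8431))*(-755945/192) = (4809 + 29501519/6449715)*(-755945/192) = (31046180954/6449715)*(-755945/192) = -2346920526127153/123834528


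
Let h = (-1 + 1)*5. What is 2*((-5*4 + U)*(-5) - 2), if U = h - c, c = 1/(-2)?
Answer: 191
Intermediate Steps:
h = 0 (h = 0*5 = 0)
c = -½ ≈ -0.50000
U = ½ (U = 0 - 1*(-½) = 0 + ½ = ½ ≈ 0.50000)
2*((-5*4 + U)*(-5) - 2) = 2*((-5*4 + ½)*(-5) - 2) = 2*((-20 + ½)*(-5) - 2) = 2*(-39/2*(-5) - 2) = 2*(195/2 - 2) = 2*(191/2) = 191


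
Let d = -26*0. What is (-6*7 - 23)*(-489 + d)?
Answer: 31785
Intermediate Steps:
d = 0
(-6*7 - 23)*(-489 + d) = (-6*7 - 23)*(-489 + 0) = (-42 - 23)*(-489) = -65*(-489) = 31785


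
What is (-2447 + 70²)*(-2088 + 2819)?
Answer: 1793143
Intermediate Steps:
(-2447 + 70²)*(-2088 + 2819) = (-2447 + 4900)*731 = 2453*731 = 1793143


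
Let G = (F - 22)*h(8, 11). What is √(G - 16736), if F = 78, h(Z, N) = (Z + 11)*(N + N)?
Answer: 4*√417 ≈ 81.682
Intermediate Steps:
h(Z, N) = 2*N*(11 + Z) (h(Z, N) = (11 + Z)*(2*N) = 2*N*(11 + Z))
G = 23408 (G = (78 - 22)*(2*11*(11 + 8)) = 56*(2*11*19) = 56*418 = 23408)
√(G - 16736) = √(23408 - 16736) = √6672 = 4*√417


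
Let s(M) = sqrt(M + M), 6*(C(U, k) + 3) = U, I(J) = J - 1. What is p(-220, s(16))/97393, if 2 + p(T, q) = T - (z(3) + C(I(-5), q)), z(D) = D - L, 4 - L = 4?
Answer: -13/5729 ≈ -0.0022692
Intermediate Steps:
L = 0 (L = 4 - 1*4 = 4 - 4 = 0)
z(D) = D (z(D) = D - 1*0 = D + 0 = D)
I(J) = -1 + J
C(U, k) = -3 + U/6
s(M) = sqrt(2)*sqrt(M) (s(M) = sqrt(2*M) = sqrt(2)*sqrt(M))
p(T, q) = -1 + T (p(T, q) = -2 + (T - (3 + (-3 + (-1 - 5)/6))) = -2 + (T - (3 + (-3 + (1/6)*(-6)))) = -2 + (T - (3 + (-3 - 1))) = -2 + (T - (3 - 4)) = -2 + (T - 1*(-1)) = -2 + (T + 1) = -2 + (1 + T) = -1 + T)
p(-220, s(16))/97393 = (-1 - 220)/97393 = -221*1/97393 = -13/5729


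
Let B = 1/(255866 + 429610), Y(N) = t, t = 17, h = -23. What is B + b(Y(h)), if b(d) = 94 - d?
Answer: 52781653/685476 ≈ 77.000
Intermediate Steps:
Y(N) = 17
B = 1/685476 ≈ 1.4588e-6
B + b(Y(h)) = 1/685476 + (94 - 1*17) = 1/685476 + (94 - 17) = 1/685476 + 77 = 52781653/685476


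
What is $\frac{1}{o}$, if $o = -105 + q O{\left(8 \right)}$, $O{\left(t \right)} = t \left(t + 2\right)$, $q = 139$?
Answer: $\frac{1}{11015} \approx 9.0785 \cdot 10^{-5}$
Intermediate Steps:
$O{\left(t \right)} = t \left(2 + t\right)$
$o = 11015$ ($o = -105 + 139 \cdot 8 \left(2 + 8\right) = -105 + 139 \cdot 8 \cdot 10 = -105 + 139 \cdot 80 = -105 + 11120 = 11015$)
$\frac{1}{o} = \frac{1}{11015}$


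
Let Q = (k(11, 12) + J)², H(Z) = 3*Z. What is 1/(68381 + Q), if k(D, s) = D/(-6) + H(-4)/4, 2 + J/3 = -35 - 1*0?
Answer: 36/2944741 ≈ 1.2225e-5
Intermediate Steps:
J = -111 (J = -6 + 3*(-35 - 1*0) = -6 + 3*(-35 + 0) = -6 + 3*(-35) = -6 - 105 = -111)
k(D, s) = -3 - D/6 (k(D, s) = D/(-6) + (3*(-4))/4 = D*(-⅙) - 12*¼ = -D/6 - 3 = -3 - D/6)
Q = 483025/36 (Q = ((-3 - ⅙*11) - 111)² = ((-3 - 11/6) - 111)² = (-29/6 - 111)² = (-695/6)² = 483025/36 ≈ 13417.)
1/(68381 + Q) = 1/(68381 + 483025/36) = 1/(2944741/36) = 36/2944741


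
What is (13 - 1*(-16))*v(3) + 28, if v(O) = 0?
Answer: 28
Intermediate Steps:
(13 - 1*(-16))*v(3) + 28 = (13 - 1*(-16))*0 + 28 = (13 + 16)*0 + 28 = 29*0 + 28 = 0 + 28 = 28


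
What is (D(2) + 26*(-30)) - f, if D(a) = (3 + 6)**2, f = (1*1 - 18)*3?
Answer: -648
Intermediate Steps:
f = -51 (f = (1 - 18)*3 = -17*3 = -51)
D(a) = 81 (D(a) = 9**2 = 81)
(D(2) + 26*(-30)) - f = (81 + 26*(-30)) - 1*(-51) = (81 - 780) + 51 = -699 + 51 = -648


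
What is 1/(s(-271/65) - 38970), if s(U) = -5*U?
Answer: -13/506339 ≈ -2.5674e-5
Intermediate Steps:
1/(s(-271/65) - 38970) = 1/(-(-1355)/65 - 38970) = 1/(-5*(-271/65) - 38970) = 1/(271/13 - 38970) = 1/(-506339/13) = -13/506339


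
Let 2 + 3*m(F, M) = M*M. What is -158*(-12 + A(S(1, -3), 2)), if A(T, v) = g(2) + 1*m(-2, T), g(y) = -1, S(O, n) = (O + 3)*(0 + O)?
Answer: 3950/3 ≈ 1316.7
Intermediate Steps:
m(F, M) = -2/3 + M**2/3 (m(F, M) = -2/3 + (M*M)/3 = -2/3 + M**2/3)
S(O, n) = O*(3 + O) (S(O, n) = (3 + O)*O = O*(3 + O))
A(T, v) = -5/3 + T**2/3 (A(T, v) = -1 + 1*(-2/3 + T**2/3) = -1 + (-2/3 + T**2/3) = -5/3 + T**2/3)
-158*(-12 + A(S(1, -3), 2)) = -158*(-12 + (-5/3 + (1*(3 + 1))**2/3)) = -158*(-12 + (-5/3 + (1*4)**2/3)) = -158*(-12 + (-5/3 + (1/3)*4**2)) = -158*(-12 + (-5/3 + (1/3)*16)) = -158*(-12 + (-5/3 + 16/3)) = -158*(-12 + 11/3) = -158*(-25/3) = 3950/3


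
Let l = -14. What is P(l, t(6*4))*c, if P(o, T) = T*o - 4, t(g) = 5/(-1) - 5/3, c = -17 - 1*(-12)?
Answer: -1340/3 ≈ -446.67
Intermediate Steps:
c = -5 (c = -17 + 12 = -5)
t(g) = -20/3 (t(g) = 5*(-1) - 5*1/3 = -5 - 5/3 = -20/3)
P(o, T) = -4 + T*o
P(l, t(6*4))*c = (-4 - 20/3*(-14))*(-5) = (-4 + 280/3)*(-5) = (268/3)*(-5) = -1340/3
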